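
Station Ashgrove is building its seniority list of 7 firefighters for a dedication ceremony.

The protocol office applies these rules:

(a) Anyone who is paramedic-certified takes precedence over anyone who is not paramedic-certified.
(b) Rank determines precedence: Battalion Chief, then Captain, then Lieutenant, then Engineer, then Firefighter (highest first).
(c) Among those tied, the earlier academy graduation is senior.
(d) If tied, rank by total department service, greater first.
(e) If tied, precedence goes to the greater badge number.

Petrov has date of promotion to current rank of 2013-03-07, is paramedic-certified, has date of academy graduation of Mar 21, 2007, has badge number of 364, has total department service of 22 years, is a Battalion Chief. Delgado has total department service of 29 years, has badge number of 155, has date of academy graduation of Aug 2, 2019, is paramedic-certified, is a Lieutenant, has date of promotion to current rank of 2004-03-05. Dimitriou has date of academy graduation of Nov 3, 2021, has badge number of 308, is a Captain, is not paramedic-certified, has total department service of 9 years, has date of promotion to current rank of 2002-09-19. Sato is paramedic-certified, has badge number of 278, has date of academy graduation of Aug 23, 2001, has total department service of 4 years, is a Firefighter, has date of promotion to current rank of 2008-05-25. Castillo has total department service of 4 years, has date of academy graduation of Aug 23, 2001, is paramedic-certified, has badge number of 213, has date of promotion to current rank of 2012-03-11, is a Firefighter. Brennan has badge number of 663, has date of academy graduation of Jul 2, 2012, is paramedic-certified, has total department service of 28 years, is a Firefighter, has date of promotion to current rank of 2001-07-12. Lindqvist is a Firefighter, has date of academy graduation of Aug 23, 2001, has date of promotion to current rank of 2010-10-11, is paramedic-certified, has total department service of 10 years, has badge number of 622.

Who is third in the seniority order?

Lindqvist

By the first rule: Petrov, Delgado, Lindqvist, Sato, Castillo and Brennan (each paramedic-certified); then Dimitriou (not paramedic-certified).
Among Petrov, Delgado, Lindqvist, Sato, Castillo and Brennan, by rank: Petrov (Battalion Chief) before Delgado (Lieutenant) before Lindqvist, Sato, Castillo and Brennan (Firefighter).
Among Lindqvist, Sato, Castillo and Brennan, by date of academy graduation (earlier first): Lindqvist, Sato and Castillo (Aug 23, 2001) before Brennan (Jul 2, 2012).
Among Lindqvist, Sato and Castillo, by total department service (higher first): Lindqvist (10 years) before Sato and Castillo (4 years).
Among Sato and Castillo, by badge number (higher first): Sato (278) before Castillo (213).
Order: Petrov, Delgado, Lindqvist, Sato, Castillo, Brennan, Dimitriou.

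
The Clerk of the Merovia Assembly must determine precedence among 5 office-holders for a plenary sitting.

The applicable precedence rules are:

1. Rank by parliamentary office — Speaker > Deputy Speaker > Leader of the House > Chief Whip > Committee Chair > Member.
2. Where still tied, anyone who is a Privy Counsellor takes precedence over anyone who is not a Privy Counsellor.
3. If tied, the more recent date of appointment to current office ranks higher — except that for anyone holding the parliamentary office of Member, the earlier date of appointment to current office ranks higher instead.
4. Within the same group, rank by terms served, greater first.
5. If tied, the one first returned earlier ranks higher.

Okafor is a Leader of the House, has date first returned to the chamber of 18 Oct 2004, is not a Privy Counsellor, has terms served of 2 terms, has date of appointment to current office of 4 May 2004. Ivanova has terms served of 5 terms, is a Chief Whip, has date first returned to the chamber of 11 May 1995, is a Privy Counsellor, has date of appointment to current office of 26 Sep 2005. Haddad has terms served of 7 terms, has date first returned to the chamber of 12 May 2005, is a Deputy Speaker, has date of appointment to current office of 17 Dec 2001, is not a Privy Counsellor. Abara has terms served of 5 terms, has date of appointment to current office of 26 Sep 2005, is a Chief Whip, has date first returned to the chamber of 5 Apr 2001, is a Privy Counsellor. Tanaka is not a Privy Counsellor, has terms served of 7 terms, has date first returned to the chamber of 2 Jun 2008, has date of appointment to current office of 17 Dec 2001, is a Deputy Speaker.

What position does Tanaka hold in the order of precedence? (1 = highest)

2

By parliamentary office: Haddad and Tanaka (Deputy Speaker); then Okafor (Leader of the House); then Ivanova and Abara (Chief Whip).
Haddad and Tanaka are each not a Privy Counsellor, so the next rule applies.
Haddad and Tanaka both have date of appointment to current office 17 Dec 2001, so the next rule applies.
Haddad and Tanaka both have terms served 7 terms, so the next rule applies.
Among Haddad and Tanaka, by date first returned to the chamber (earlier first): Haddad (12 May 2005) before Tanaka (2 Jun 2008).
Ivanova and Abara are each a Privy Counsellor, so the next rule applies.
Ivanova and Abara both have date of appointment to current office 26 Sep 2005, so the next rule applies.
Ivanova and Abara both have terms served 5 terms, so the next rule applies.
Among Ivanova and Abara, by date first returned to the chamber (earlier first): Ivanova (11 May 1995) before Abara (5 Apr 2001).
Order: Haddad, Tanaka, Okafor, Ivanova, Abara. So position 2.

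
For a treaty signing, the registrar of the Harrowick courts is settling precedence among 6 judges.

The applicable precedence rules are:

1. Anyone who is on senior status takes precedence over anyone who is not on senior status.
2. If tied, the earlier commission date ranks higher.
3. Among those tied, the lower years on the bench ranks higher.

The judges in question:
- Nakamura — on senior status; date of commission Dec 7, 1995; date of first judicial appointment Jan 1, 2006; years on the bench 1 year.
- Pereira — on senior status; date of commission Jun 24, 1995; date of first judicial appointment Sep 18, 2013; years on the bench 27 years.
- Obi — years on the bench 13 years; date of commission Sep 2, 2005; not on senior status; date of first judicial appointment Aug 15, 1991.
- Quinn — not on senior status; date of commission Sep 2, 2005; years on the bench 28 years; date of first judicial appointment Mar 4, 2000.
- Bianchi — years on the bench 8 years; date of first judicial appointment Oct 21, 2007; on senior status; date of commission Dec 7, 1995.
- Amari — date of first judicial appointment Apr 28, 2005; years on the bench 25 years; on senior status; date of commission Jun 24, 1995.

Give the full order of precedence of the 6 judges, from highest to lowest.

Amari, Pereira, Nakamura, Bianchi, Obi, Quinn

By the first rule: Amari, Pereira, Nakamura and Bianchi (each on senior status); then Obi and Quinn (both not on senior status).
Among Amari, Pereira, Nakamura and Bianchi, by date of commission (earlier first): Amari and Pereira (Jun 24, 1995) before Nakamura and Bianchi (Dec 7, 1995).
Among Amari and Pereira, by years on the bench (lower first): Amari (25 years) before Pereira (27 years).
Among Nakamura and Bianchi, by years on the bench (lower first): Nakamura (1 year) before Bianchi (8 years).
Obi and Quinn both have date of commission Sep 2, 2005, so the next rule applies.
Among Obi and Quinn, by years on the bench (lower first): Obi (13 years) before Quinn (28 years).
Full order: Amari, Pereira, Nakamura, Bianchi, Obi, Quinn.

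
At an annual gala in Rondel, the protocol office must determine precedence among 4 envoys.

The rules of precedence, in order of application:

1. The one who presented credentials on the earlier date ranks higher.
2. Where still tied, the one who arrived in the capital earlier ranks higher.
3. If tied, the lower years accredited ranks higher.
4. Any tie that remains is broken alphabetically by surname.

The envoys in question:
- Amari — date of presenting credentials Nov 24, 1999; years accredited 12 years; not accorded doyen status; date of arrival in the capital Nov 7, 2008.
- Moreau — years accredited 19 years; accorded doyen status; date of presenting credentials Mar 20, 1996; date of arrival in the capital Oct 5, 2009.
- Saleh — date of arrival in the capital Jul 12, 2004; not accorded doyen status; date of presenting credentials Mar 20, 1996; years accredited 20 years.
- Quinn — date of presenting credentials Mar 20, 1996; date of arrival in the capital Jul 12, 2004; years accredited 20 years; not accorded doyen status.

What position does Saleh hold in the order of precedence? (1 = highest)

By date of presenting credentials (earlier first): Quinn, Saleh and Moreau (each Mar 20, 1996); then Amari (Nov 24, 1999).
Among Quinn, Saleh and Moreau, by date of arrival in the capital (earlier first): Quinn and Saleh (Jul 12, 2004) before Moreau (Oct 5, 2009).
Quinn and Saleh both have years accredited 20 years, so the next rule applies.
Among Quinn and Saleh, alphabetically by surname: Quinn before Saleh.
Order: Quinn, Saleh, Moreau, Amari. So position 2.

2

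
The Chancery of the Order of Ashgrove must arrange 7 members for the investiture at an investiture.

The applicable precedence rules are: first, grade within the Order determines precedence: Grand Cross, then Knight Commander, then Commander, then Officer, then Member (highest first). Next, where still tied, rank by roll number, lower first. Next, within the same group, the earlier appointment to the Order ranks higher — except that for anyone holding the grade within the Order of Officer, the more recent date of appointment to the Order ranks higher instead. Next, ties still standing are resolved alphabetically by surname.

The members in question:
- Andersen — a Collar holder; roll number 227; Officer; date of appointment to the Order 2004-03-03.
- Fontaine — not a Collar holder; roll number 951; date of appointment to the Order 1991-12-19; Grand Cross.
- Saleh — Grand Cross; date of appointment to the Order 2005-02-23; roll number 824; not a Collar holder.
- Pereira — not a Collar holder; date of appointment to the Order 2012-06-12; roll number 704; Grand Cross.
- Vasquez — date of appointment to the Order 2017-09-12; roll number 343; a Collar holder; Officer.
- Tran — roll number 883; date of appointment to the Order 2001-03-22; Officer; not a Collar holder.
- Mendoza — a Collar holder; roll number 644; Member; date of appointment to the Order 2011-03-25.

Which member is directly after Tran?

By grade within the Order: Pereira, Saleh and Fontaine (Grand Cross); then Andersen, Vasquez and Tran (Officer); then Mendoza (Member).
Among Pereira, Saleh and Fontaine, by roll number (lower first): Pereira (704) before Saleh (824) before Fontaine (951).
Among Andersen, Vasquez and Tran, by roll number (lower first): Andersen (227) before Vasquez (343) before Tran (883).
Order: Pereira, Saleh, Fontaine, Andersen, Vasquez, Tran, Mendoza.

Mendoza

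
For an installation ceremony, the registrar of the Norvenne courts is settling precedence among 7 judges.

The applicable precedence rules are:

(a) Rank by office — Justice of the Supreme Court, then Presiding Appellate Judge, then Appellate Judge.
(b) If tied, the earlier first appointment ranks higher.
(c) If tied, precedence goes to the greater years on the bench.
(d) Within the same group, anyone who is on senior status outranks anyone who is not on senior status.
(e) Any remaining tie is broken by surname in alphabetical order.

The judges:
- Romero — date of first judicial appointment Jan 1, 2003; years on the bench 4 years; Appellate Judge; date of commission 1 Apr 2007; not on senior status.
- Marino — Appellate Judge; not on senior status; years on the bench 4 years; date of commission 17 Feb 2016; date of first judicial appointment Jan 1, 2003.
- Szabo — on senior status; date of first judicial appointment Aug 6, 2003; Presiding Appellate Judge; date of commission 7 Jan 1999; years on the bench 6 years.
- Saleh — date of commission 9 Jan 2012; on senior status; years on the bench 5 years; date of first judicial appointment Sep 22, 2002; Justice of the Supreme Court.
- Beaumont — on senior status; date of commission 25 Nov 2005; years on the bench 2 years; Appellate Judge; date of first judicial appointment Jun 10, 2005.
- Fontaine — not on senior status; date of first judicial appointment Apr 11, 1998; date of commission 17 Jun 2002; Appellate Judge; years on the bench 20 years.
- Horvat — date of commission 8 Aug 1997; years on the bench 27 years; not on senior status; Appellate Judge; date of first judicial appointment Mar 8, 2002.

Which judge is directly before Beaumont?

By office: Saleh (Justice of the Supreme Court); then Szabo (Presiding Appellate Judge); then Fontaine, Horvat, Marino, Romero and Beaumont (Appellate Judge).
Among Fontaine, Horvat, Marino, Romero and Beaumont, by date of first judicial appointment (earlier first): Fontaine (Apr 11, 1998) before Horvat (Mar 8, 2002) before Marino and Romero (Jan 1, 2003) before Beaumont (Jun 10, 2005).
Marino and Romero both have years on the bench 4 years, so the next rule applies.
Marino and Romero are each not on senior status, so the next rule applies.
Among Marino and Romero, alphabetically by surname: Marino before Romero.
Order: Saleh, Szabo, Fontaine, Horvat, Marino, Romero, Beaumont.

Romero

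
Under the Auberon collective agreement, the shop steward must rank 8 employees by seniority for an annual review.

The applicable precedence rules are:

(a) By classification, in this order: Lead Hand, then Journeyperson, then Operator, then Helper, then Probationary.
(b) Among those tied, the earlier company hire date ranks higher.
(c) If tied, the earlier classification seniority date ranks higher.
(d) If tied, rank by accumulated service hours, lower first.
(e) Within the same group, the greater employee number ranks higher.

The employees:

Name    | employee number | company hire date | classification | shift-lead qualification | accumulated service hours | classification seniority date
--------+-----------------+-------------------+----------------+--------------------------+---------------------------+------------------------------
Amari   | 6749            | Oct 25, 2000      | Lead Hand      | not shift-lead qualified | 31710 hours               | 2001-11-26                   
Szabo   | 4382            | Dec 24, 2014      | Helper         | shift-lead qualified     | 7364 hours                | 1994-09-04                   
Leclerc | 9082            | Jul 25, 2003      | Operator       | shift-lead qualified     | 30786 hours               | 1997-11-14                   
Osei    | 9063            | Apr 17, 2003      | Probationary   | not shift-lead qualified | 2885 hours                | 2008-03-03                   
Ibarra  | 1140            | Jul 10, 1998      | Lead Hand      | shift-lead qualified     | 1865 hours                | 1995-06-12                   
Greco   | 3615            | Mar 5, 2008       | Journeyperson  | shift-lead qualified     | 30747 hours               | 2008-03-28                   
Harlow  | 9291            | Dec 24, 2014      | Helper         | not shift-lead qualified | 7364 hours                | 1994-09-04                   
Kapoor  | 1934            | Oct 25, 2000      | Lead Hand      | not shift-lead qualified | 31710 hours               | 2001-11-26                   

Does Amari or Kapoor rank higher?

By classification: Ibarra, Amari and Kapoor (Lead Hand); then Greco (Journeyperson); then Leclerc (Operator); then Harlow and Szabo (Helper); then Osei (Probationary).
Among Ibarra, Amari and Kapoor, by company hire date (earlier first): Ibarra (Jul 10, 1998) before Amari and Kapoor (Oct 25, 2000).
Amari and Kapoor both have classification seniority date 2001-11-26, so the next rule applies.
Amari and Kapoor both have accumulated service hours 31710 hours, so the next rule applies.
Among Amari and Kapoor, by employee number (higher first): Amari (6749) before Kapoor (1934).
Harlow and Szabo both have company hire date Dec 24, 2014, so the next rule applies.
Harlow and Szabo both have classification seniority date 1994-09-04, so the next rule applies.
Harlow and Szabo both have accumulated service hours 7364 hours, so the next rule applies.
Among Harlow and Szabo, by employee number (higher first): Harlow (9291) before Szabo (4382).
So Amari takes precedence.

Amari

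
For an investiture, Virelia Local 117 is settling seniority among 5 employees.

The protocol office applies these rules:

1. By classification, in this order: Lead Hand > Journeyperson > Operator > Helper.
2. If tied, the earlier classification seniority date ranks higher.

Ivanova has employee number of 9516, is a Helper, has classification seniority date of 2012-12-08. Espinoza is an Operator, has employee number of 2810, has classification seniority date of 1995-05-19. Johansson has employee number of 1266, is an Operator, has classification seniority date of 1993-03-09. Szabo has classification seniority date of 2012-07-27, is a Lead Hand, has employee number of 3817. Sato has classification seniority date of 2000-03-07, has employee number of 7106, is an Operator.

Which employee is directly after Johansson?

Espinoza

By classification: Szabo (Lead Hand); then Johansson, Espinoza and Sato (Operator); then Ivanova (Helper).
Among Johansson, Espinoza and Sato, by classification seniority date (earlier first): Johansson (1993-03-09) before Espinoza (1995-05-19) before Sato (2000-03-07).
Order: Szabo, Johansson, Espinoza, Sato, Ivanova.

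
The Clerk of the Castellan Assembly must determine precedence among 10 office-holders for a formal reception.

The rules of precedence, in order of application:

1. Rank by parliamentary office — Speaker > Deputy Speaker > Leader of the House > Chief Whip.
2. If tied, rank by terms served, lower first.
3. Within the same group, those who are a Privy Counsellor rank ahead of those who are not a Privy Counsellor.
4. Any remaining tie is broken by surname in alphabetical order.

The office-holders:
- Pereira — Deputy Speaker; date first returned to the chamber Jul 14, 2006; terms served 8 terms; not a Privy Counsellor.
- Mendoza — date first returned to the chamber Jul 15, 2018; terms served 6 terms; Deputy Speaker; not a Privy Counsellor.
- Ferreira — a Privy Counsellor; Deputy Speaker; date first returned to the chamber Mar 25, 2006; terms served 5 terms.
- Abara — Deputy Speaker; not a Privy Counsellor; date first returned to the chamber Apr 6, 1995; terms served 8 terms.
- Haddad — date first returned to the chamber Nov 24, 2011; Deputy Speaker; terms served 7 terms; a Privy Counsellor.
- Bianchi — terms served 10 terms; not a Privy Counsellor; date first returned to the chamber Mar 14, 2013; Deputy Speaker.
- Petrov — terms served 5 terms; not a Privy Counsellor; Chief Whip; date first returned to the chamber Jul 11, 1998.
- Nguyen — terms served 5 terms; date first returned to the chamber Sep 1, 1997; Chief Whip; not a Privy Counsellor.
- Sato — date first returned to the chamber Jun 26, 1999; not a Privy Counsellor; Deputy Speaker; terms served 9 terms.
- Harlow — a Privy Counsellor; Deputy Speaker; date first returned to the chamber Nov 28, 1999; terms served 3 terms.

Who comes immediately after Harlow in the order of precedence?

By parliamentary office: Harlow, Ferreira, Mendoza, Haddad, Abara, Pereira, Sato and Bianchi (Deputy Speaker); then Nguyen and Petrov (Chief Whip).
Among Harlow, Ferreira, Mendoza, Haddad, Abara, Pereira, Sato and Bianchi, by terms served (lower first): Harlow (3 terms) before Ferreira (5 terms) before Mendoza (6 terms) before Haddad (7 terms) before Abara and Pereira (8 terms) before Sato (9 terms) before Bianchi (10 terms).
Abara and Pereira are each not a Privy Counsellor, so the next rule applies.
Among Abara and Pereira, alphabetically by surname: Abara before Pereira.
Nguyen and Petrov both have terms served 5 terms, so the next rule applies.
Nguyen and Petrov are each not a Privy Counsellor, so the next rule applies.
Among Nguyen and Petrov, alphabetically by surname: Nguyen before Petrov.
Order: Harlow, Ferreira, Mendoza, Haddad, Abara, Pereira, Sato, Bianchi, Nguyen, Petrov.

Ferreira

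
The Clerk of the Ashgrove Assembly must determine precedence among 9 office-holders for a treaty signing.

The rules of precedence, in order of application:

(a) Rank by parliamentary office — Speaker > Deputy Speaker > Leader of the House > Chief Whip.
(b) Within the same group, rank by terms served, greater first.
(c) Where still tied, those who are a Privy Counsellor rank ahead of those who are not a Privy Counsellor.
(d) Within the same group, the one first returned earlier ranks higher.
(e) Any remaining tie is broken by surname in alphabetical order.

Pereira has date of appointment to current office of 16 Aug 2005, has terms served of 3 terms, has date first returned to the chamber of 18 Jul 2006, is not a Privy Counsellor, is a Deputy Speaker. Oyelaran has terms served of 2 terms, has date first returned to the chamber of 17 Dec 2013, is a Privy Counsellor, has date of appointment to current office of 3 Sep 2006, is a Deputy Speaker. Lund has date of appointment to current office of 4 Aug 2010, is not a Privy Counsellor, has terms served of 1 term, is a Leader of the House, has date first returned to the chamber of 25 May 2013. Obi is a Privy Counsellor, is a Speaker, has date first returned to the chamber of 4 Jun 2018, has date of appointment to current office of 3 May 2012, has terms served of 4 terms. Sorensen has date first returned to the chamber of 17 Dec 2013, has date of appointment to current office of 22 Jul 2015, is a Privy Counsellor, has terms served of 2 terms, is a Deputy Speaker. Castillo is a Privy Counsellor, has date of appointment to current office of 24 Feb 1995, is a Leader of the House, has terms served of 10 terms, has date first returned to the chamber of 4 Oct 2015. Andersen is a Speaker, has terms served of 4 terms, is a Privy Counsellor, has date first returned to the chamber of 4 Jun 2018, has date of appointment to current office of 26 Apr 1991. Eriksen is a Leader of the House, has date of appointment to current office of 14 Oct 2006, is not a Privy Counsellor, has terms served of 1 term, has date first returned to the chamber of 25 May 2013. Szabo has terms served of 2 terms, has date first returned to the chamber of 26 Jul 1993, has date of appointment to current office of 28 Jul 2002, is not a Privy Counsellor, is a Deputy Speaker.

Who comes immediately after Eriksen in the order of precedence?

Lund

By parliamentary office: Andersen and Obi (Speaker); then Pereira, Oyelaran, Sorensen and Szabo (Deputy Speaker); then Castillo, Eriksen and Lund (Leader of the House).
Andersen and Obi both have terms served 4 terms, so the next rule applies.
Andersen and Obi are each a Privy Counsellor, so the next rule applies.
Andersen and Obi both have date first returned to the chamber 4 Jun 2018, so the next rule applies.
Among Andersen and Obi, alphabetically by surname: Andersen before Obi.
Among Pereira, Oyelaran, Sorensen and Szabo, by terms served (higher first): Pereira (3 terms) before Oyelaran, Sorensen and Szabo (2 terms).
Among Oyelaran, Sorensen and Szabo, a Privy Counsellor before not a Privy Counsellor: Oyelaran and Sorensen (a Privy Counsellor) before Szabo (not a Privy Counsellor).
Oyelaran and Sorensen both have date first returned to the chamber 17 Dec 2013, so the next rule applies.
Among Oyelaran and Sorensen, alphabetically by surname: Oyelaran before Sorensen.
Among Castillo, Eriksen and Lund, by terms served (higher first): Castillo (10 terms) before Eriksen and Lund (1 term).
Eriksen and Lund are each not a Privy Counsellor, so the next rule applies.
Eriksen and Lund both have date first returned to the chamber 25 May 2013, so the next rule applies.
Among Eriksen and Lund, alphabetically by surname: Eriksen before Lund.
Order: Andersen, Obi, Pereira, Oyelaran, Sorensen, Szabo, Castillo, Eriksen, Lund.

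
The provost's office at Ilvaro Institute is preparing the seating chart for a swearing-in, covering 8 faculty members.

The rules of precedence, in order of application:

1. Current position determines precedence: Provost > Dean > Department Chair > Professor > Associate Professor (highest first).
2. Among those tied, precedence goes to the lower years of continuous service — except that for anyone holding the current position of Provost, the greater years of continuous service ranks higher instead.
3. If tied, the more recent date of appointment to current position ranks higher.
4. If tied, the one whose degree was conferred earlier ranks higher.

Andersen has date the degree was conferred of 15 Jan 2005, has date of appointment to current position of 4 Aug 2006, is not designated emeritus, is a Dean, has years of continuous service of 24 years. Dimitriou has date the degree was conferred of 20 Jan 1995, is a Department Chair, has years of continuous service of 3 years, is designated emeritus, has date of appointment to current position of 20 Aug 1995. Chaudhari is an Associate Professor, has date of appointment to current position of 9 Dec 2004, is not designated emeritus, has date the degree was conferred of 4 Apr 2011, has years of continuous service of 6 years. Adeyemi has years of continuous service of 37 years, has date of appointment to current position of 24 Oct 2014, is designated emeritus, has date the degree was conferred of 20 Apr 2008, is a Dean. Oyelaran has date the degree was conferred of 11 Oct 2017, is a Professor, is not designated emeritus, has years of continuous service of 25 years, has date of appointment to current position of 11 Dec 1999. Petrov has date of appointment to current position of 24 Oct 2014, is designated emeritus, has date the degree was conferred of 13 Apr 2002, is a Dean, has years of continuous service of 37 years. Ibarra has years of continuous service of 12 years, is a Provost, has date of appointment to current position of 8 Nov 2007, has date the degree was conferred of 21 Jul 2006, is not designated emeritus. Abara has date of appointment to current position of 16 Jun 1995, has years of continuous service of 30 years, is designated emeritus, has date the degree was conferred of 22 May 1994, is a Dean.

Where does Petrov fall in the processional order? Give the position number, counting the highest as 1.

4

By current position: Ibarra (Provost); then Andersen, Abara, Petrov and Adeyemi (Dean); then Dimitriou (Department Chair); then Oyelaran (Professor); then Chaudhari (Associate Professor).
Among Andersen, Abara, Petrov and Adeyemi, by years of continuous service (lower first): Andersen (24 years) before Abara (30 years) before Petrov and Adeyemi (37 years).
Petrov and Adeyemi both have date of appointment to current position 24 Oct 2014, so the next rule applies.
Among Petrov and Adeyemi, by date the degree was conferred (earlier first): Petrov (13 Apr 2002) before Adeyemi (20 Apr 2008).
Order: Ibarra, Andersen, Abara, Petrov, Adeyemi, Dimitriou, Oyelaran, Chaudhari. So position 4.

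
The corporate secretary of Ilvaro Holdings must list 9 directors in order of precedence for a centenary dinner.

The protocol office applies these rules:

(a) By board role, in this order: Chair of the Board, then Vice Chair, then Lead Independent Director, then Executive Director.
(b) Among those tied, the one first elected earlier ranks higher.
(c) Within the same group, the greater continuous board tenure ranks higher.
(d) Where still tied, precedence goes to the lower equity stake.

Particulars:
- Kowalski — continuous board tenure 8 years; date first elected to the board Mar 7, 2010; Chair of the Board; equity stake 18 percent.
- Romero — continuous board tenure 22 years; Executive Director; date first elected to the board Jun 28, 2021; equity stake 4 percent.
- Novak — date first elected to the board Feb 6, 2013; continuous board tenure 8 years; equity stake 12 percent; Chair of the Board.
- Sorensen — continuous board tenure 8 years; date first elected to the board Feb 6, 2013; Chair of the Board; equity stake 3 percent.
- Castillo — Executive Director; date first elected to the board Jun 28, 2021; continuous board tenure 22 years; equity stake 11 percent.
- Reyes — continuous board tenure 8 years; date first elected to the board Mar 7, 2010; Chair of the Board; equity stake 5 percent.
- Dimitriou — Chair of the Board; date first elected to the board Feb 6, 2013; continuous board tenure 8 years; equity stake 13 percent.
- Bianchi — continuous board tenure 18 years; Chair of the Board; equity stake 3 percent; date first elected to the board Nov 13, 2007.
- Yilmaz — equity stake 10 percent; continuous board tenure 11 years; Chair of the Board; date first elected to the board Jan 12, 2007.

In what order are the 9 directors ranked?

Yilmaz, Bianchi, Reyes, Kowalski, Sorensen, Novak, Dimitriou, Romero, Castillo

By board role: Yilmaz, Bianchi, Reyes, Kowalski, Sorensen, Novak and Dimitriou (Chair of the Board); then Romero and Castillo (Executive Director).
Among Yilmaz, Bianchi, Reyes, Kowalski, Sorensen, Novak and Dimitriou, by date first elected to the board (earlier first): Yilmaz (Jan 12, 2007) before Bianchi (Nov 13, 2007) before Reyes and Kowalski (Mar 7, 2010) before Sorensen, Novak and Dimitriou (Feb 6, 2013).
Reyes and Kowalski both have continuous board tenure 8 years, so the next rule applies.
Among Reyes and Kowalski, by equity stake (lower first): Reyes (5 percent) before Kowalski (18 percent).
Sorensen, Novak and Dimitriou all have continuous board tenure 8 years, so the next rule applies.
Among Sorensen, Novak and Dimitriou, by equity stake (lower first): Sorensen (3 percent) before Novak (12 percent) before Dimitriou (13 percent).
Romero and Castillo both have date first elected to the board Jun 28, 2021, so the next rule applies.
Romero and Castillo both have continuous board tenure 22 years, so the next rule applies.
Among Romero and Castillo, by equity stake (lower first): Romero (4 percent) before Castillo (11 percent).
Full order: Yilmaz, Bianchi, Reyes, Kowalski, Sorensen, Novak, Dimitriou, Romero, Castillo.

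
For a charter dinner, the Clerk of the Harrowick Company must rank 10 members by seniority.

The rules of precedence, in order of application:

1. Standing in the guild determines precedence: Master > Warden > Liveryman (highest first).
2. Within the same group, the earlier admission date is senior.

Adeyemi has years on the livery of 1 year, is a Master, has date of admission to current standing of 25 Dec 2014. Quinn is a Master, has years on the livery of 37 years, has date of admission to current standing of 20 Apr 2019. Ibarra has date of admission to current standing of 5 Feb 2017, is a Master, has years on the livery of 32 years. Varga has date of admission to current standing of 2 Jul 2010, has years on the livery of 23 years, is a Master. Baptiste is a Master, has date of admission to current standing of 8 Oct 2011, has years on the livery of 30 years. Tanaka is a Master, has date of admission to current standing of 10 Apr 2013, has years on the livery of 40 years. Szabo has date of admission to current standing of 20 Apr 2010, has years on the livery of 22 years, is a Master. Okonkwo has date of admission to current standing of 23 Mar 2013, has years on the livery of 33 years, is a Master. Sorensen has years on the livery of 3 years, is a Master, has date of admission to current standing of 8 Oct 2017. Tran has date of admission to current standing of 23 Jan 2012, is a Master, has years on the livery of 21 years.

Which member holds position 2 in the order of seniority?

By standing in the guild: Szabo, Varga, Baptiste, Tran, Okonkwo, Tanaka, Adeyemi, Ibarra, Sorensen and Quinn (Master).
Among Szabo, Varga, Baptiste, Tran, Okonkwo, Tanaka, Adeyemi, Ibarra, Sorensen and Quinn, by date of admission to current standing (earlier first): Szabo (20 Apr 2010) before Varga (2 Jul 2010) before Baptiste (8 Oct 2011) before Tran (23 Jan 2012) before Okonkwo (23 Mar 2013) before Tanaka (10 Apr 2013) before Adeyemi (25 Dec 2014) before Ibarra (5 Feb 2017) before Sorensen (8 Oct 2017) before Quinn (20 Apr 2019).
Order: Szabo, Varga, Baptiste, Tran, Okonkwo, Tanaka, Adeyemi, Ibarra, Sorensen, Quinn.

Varga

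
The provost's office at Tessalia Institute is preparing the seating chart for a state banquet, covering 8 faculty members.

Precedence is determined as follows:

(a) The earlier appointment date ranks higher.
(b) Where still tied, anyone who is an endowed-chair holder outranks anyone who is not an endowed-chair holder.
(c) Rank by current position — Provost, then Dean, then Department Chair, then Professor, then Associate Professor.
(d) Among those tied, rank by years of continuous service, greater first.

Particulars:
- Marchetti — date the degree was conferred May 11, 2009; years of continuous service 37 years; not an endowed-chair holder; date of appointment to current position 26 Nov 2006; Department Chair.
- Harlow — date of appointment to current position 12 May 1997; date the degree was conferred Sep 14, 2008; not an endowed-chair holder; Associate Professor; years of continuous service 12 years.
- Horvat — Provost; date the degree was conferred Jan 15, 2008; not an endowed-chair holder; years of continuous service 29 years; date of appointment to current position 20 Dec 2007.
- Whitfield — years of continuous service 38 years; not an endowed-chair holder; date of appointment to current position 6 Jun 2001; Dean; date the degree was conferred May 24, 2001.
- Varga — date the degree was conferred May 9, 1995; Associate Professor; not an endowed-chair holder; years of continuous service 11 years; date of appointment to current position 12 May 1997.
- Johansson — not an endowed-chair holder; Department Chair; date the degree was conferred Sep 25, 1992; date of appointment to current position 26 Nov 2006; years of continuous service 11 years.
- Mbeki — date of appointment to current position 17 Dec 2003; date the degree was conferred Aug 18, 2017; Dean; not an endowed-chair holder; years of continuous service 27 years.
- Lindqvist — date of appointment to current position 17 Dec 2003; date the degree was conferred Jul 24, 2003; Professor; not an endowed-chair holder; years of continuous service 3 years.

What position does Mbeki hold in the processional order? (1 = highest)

By date of appointment to current position (earlier first): Harlow and Varga (both 12 May 1997); then Whitfield (6 Jun 2001); then Mbeki and Lindqvist (both 17 Dec 2003); then Marchetti and Johansson (both 26 Nov 2006); then Horvat (20 Dec 2007).
Harlow and Varga are each not an endowed-chair holder, so the next rule applies.
Harlow and Varga are each Associate Professor, so the next rule applies.
Among Harlow and Varga, by years of continuous service (higher first): Harlow (12 years) before Varga (11 years).
Mbeki and Lindqvist are each not an endowed-chair holder, so the next rule applies.
Among Mbeki and Lindqvist, by current position: Mbeki (Dean) before Lindqvist (Professor).
Marchetti and Johansson are each not an endowed-chair holder, so the next rule applies.
Marchetti and Johansson are each Department Chair, so the next rule applies.
Among Marchetti and Johansson, by years of continuous service (higher first): Marchetti (37 years) before Johansson (11 years).
Order: Harlow, Varga, Whitfield, Mbeki, Lindqvist, Marchetti, Johansson, Horvat. So position 4.

4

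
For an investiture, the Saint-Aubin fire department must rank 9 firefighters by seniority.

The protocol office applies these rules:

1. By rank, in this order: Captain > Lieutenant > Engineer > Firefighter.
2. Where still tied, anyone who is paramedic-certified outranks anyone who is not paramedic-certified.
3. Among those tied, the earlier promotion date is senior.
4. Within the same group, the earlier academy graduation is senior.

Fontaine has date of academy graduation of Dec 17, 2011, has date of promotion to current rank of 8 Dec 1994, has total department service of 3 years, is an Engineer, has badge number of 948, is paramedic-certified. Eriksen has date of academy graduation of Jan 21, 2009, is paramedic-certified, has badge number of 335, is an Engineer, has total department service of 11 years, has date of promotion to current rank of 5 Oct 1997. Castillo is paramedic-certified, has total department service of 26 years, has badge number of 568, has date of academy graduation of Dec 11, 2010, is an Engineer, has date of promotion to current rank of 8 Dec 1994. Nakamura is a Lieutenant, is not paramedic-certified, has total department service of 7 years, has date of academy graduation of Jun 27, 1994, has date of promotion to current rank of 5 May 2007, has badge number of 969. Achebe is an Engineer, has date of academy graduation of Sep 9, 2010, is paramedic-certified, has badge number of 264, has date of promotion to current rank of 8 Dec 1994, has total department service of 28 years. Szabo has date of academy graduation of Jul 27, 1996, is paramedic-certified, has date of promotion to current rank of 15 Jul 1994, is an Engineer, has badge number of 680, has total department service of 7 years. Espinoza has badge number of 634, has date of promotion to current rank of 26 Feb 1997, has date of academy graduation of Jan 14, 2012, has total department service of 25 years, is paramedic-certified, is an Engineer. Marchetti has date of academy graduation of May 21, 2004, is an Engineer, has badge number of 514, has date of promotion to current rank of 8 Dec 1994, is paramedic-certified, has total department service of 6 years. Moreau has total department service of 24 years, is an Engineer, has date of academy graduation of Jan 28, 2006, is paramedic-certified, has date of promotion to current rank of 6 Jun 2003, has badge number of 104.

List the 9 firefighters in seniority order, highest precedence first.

Nakamura, Szabo, Marchetti, Achebe, Castillo, Fontaine, Espinoza, Eriksen, Moreau

By rank: Nakamura (Lieutenant); then Szabo, Marchetti, Achebe, Castillo, Fontaine, Espinoza, Eriksen and Moreau (Engineer).
Szabo, Marchetti, Achebe, Castillo, Fontaine, Espinoza, Eriksen and Moreau are each paramedic-certified, so the next rule applies.
Among Szabo, Marchetti, Achebe, Castillo, Fontaine, Espinoza, Eriksen and Moreau, by date of promotion to current rank (earlier first): Szabo (15 Jul 1994) before Marchetti, Achebe, Castillo and Fontaine (8 Dec 1994) before Espinoza (26 Feb 1997) before Eriksen (5 Oct 1997) before Moreau (6 Jun 2003).
Among Marchetti, Achebe, Castillo and Fontaine, by date of academy graduation (earlier first): Marchetti (May 21, 2004) before Achebe (Sep 9, 2010) before Castillo (Dec 11, 2010) before Fontaine (Dec 17, 2011).
Full order: Nakamura, Szabo, Marchetti, Achebe, Castillo, Fontaine, Espinoza, Eriksen, Moreau.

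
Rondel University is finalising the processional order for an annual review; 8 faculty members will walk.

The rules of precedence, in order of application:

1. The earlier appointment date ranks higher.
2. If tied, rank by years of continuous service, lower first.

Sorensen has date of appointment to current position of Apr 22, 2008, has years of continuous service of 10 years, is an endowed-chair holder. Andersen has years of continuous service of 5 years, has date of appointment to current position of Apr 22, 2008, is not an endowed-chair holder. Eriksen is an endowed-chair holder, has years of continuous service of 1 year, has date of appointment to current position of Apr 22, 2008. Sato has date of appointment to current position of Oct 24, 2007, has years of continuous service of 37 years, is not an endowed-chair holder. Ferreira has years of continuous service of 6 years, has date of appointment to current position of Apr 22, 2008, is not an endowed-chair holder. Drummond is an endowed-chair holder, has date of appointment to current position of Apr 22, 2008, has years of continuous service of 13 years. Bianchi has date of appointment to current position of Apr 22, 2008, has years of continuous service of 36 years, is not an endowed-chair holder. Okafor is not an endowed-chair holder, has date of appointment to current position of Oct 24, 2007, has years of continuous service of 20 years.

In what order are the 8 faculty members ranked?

Okafor, Sato, Eriksen, Andersen, Ferreira, Sorensen, Drummond, Bianchi

By date of appointment to current position (earlier first): Okafor and Sato (both Oct 24, 2007); then Eriksen, Andersen, Ferreira, Sorensen, Drummond and Bianchi (each Apr 22, 2008).
Among Okafor and Sato, by years of continuous service (lower first): Okafor (20 years) before Sato (37 years).
Among Eriksen, Andersen, Ferreira, Sorensen, Drummond and Bianchi, by years of continuous service (lower first): Eriksen (1 year) before Andersen (5 years) before Ferreira (6 years) before Sorensen (10 years) before Drummond (13 years) before Bianchi (36 years).
Full order: Okafor, Sato, Eriksen, Andersen, Ferreira, Sorensen, Drummond, Bianchi.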